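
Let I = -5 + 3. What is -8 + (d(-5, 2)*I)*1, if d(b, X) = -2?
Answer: -4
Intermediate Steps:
I = -2
-8 + (d(-5, 2)*I)*1 = -8 - 2*(-2)*1 = -8 + 4*1 = -8 + 4 = -4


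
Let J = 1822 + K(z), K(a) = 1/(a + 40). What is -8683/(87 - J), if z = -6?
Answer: 295222/58991 ≈ 5.0045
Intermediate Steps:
K(a) = 1/(40 + a)
J = 61949/34 (J = 1822 + 1/(40 - 6) = 1822 + 1/34 = 61949/34 ≈ 1822.0)
-8683/(87 - J) = -8683/(87 - 1*61949/34) = -8683/(87 - 61949/34) = -8683/(-58991/34) = -8683*(-34/58991) = 295222/58991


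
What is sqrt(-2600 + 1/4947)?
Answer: I*sqrt(63629298453)/4947 ≈ 50.99*I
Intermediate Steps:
sqrt(-2600 + 1/4947) = sqrt(-12862199/4947) = I*sqrt(63629298453)/4947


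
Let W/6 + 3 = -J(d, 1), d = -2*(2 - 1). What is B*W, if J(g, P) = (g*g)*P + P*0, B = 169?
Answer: -7098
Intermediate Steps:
d = -2 (d = -2*1 = -2)
J(g, P) = P*g² (J(g, P) = g²*P + 0 = P*g² + 0 = P*g²)
W = -42 (W = -18 + 6*(-(-2)²) = -18 + 6*(-4) = -18 - 24 = -42)
B*W = 169*(-42) = -7098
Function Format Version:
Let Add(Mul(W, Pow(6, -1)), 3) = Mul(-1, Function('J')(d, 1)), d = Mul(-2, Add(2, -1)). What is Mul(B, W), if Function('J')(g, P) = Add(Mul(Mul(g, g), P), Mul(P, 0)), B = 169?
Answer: -7098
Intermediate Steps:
d = -2 (d = Mul(-2, 1) = -2)
Function('J')(g, P) = Mul(P, Pow(g, 2)) (Function('J')(g, P) = Add(Mul(Pow(g, 2), P), 0) = Add(Mul(P, Pow(g, 2)), 0) = Mul(P, Pow(g, 2)))
W = -42 (W = Add(-18, Mul(6, Mul(-1, Mul(1, Pow(-2, 2))))) = Add(-18, Mul(6, Mul(-1, Mul(1, 4)))) = Add(-18, Mul(6, Mul(-1, 4))) = Add(-18, Mul(6, -4)) = Add(-18, -24) = -42)
Mul(B, W) = Mul(169, -42) = -7098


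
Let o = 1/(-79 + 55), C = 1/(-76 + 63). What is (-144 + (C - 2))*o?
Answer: 633/104 ≈ 6.0865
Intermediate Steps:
C = -1/13 (C = 1/(-13) = -1/13 ≈ -0.076923)
o = -1/24 (o = 1/(-24) = -1/24 ≈ -0.041667)
(-144 + (C - 2))*o = (-144 + (-1/13 - 2))*(-1/24) = (-144 - 27/13)*(-1/24) = -1899/13*(-1/24) = 633/104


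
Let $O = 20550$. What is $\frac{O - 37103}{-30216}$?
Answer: $\frac{16553}{30216} \approx 0.54782$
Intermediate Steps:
$\frac{O - 37103}{-30216} = \frac{20550 - 37103}{-30216} = \left(-16553\right) \left(- \frac{1}{30216}\right) = \frac{16553}{30216}$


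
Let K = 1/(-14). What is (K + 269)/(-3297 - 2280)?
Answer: -1255/26026 ≈ -0.048221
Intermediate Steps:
K = -1/14 ≈ -0.071429
(K + 269)/(-3297 - 2280) = (-1/14 + 269)/(-3297 - 2280) = (3765/14)/(-5577) = (3765/14)*(-1/5577) = -1255/26026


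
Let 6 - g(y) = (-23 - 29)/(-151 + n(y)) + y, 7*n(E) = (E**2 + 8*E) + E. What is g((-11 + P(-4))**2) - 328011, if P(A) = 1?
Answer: -3229537151/9843 ≈ -3.2811e+5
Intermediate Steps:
n(E) = E**2/7 + 9*E/7 (n(E) = ((E**2 + 8*E) + E)/7 = (E**2 + 9*E)/7 = E**2/7 + 9*E/7)
g(y) = 6 - y + 52/(-151 + y*(9 + y)/7) (g(y) = 6 - ((-23 - 29)/(-151 + y*(9 + y)/7) + y) = 6 - (-52/(-151 + y*(9 + y)/7) + y) = 6 - (y - 52/(-151 + y*(9 + y)/7)) = 6 + (-y + 52/(-151 + y*(9 + y)/7)) = 6 - y + 52/(-151 + y*(9 + y)/7))
g((-11 + P(-4))**2) - 328011 = (-5978 - ((-11 + 1)**2)**3 - 3*(-11 + 1)**4 + 1111*(-11 + 1)**2)/(-1057 + ((-11 + 1)**2)**2 + 9*(-11 + 1)**2) - 328011 = (-5978 - ((-10)**2)**3 - 3*((-10)**2)**2 + 1111*(-10)**2)/(-1057 + ((-10)**2)**2 + 9*(-10)**2) - 328011 = (-5978 - 1*100**3 - 3*100**2 + 1111*100)/(-1057 + 100**2 + 9*100) - 328011 = (-5978 - 1*1000000 - 3*10000 + 111100)/(-1057 + 10000 + 900) - 328011 = (-5978 - 1000000 - 30000 + 111100)/9843 - 328011 = (1/9843)*(-924878) - 328011 = -924878/9843 - 328011 = -3229537151/9843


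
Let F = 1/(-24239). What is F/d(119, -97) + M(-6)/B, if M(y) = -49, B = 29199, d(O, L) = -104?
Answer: -123492745/73606474344 ≈ -0.0016777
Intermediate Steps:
F = -1/24239 ≈ -4.1256e-5
F/d(119, -97) + M(-6)/B = -1/24239/(-104) - 49/29199 = -1/24239*(-1/104) - 49*1/29199 = 1/2520856 - 49/29199 = -123492745/73606474344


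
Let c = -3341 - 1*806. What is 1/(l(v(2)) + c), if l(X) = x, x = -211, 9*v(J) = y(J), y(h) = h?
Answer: -1/4358 ≈ -0.00022946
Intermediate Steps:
v(J) = J/9
c = -4147 (c = -3341 - 806 = -4147)
l(X) = -211
1/(l(v(2)) + c) = 1/(-211 - 4147) = 1/(-4358) = -1/4358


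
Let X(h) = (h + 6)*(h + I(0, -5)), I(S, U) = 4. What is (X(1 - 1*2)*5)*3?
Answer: 225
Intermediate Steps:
X(h) = (4 + h)*(6 + h) (X(h) = (h + 6)*(h + 4) = (6 + h)*(4 + h) = (4 + h)*(6 + h))
(X(1 - 1*2)*5)*3 = ((24 + (1 - 1*2)**2 + 10*(1 - 1*2))*5)*3 = ((24 + (1 - 2)**2 + 10*(1 - 2))*5)*3 = ((24 + (-1)**2 + 10*(-1))*5)*3 = ((24 + 1 - 10)*5)*3 = (15*5)*3 = 75*3 = 225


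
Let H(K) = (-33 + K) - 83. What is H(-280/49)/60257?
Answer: -852/421799 ≈ -0.0020199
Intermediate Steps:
H(K) = -116 + K
H(-280/49)/60257 = (-116 - 280/49)/60257 = (-116 - 280*1/49)*(1/60257) = (-116 - 40/7)*(1/60257) = -852/7*1/60257 = -852/421799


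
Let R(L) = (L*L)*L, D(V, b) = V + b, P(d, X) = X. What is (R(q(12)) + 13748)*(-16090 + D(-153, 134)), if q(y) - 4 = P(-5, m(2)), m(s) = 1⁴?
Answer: -223480157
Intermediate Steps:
m(s) = 1
q(y) = 5 (q(y) = 4 + 1 = 5)
R(L) = L³ (R(L) = L²*L = L³)
(R(q(12)) + 13748)*(-16090 + D(-153, 134)) = (5³ + 13748)*(-16090 + (-153 + 134)) = (125 + 13748)*(-16090 - 19) = 13873*(-16109) = -223480157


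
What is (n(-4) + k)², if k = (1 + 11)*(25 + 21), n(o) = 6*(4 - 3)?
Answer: 311364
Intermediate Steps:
n(o) = 6 (n(o) = 6*1 = 6)
k = 552 (k = 12*46 = 552)
(n(-4) + k)² = (6 + 552)² = 558² = 311364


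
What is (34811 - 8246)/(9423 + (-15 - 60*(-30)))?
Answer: 8855/3736 ≈ 2.3702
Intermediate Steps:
(34811 - 8246)/(9423 + (-15 - 60*(-30))) = 26565/(9423 + (-15 + 1800)) = 26565/(9423 + 1785) = 26565/11208 = 26565*(1/11208) = 8855/3736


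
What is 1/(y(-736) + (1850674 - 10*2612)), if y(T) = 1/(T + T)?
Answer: 1472/2685743487 ≈ 5.4808e-7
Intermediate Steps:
y(T) = 1/(2*T)
1/(y(-736) + (1850674 - 10*2612)) = 1/((1/2)/(-736) + (1850674 - 10*2612)) = 1/((1/2)*(-1/736) + (1850674 - 26120)) = 1/(-1/1472 + 1824554) = 1/(2685743487/1472) = 1472/2685743487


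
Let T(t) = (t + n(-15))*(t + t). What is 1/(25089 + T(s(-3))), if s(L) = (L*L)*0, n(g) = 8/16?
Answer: 1/25089 ≈ 3.9858e-5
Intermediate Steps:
n(g) = ½ (n(g) = 8*(1/16) = ½)
s(L) = 0 (s(L) = L²*0 = 0)
T(t) = 2*t*(½ + t) (T(t) = (t + ½)*(t + t) = (½ + t)*(2*t) = 2*t*(½ + t))
1/(25089 + T(s(-3))) = 1/(25089 + 0*(1 + 2*0)) = 1/(25089 + 0*(1 + 0)) = 1/(25089 + 0*1) = 1/(25089 + 0) = 1/25089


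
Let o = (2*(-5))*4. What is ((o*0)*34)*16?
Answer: 0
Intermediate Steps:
o = -40 (o = -10*4 = -40)
((o*0)*34)*16 = (-40*0*34)*16 = (0*34)*16 = 0*16 = 0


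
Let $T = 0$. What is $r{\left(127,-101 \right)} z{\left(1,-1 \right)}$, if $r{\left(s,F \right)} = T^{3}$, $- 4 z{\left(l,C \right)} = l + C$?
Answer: $0$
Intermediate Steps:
$z{\left(l,C \right)} = - \frac{C}{4} - \frac{l}{4}$ ($z{\left(l,C \right)} = - \frac{l + C}{4} = - \frac{C + l}{4} = - \frac{C}{4} - \frac{l}{4}$)
$r{\left(s,F \right)} = 0$ ($r{\left(s,F \right)} = 0^{3} = 0$)
$r{\left(127,-101 \right)} z{\left(1,-1 \right)} = 0 \left(\left(- \frac{1}{4}\right) \left(-1\right) - \frac{1}{4}\right) = 0 \left(\frac{1}{4} - \frac{1}{4}\right) = 0 \cdot 0 = 0$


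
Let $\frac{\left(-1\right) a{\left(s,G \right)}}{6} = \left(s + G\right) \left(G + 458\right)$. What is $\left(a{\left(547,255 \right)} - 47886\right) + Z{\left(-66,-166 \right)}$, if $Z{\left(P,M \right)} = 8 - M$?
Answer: $-3478668$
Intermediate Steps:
$a{\left(s,G \right)} = - 6 \left(458 + G\right) \left(G + s\right)$ ($a{\left(s,G \right)} = - 6 \left(s + G\right) \left(G + 458\right) = - 6 \left(G + s\right) \left(458 + G\right) = - 6 \left(458 + G\right) \left(G + s\right)$)
$\left(a{\left(547,255 \right)} - 47886\right) + Z{\left(-66,-166 \right)} = \left(\left(\left(-2748\right) 255 - 1503156 - 6 \cdot 255^{2} - 1530 \cdot 547\right) - 47886\right) + \left(8 - -166\right) = \left(\left(-700740 - 1503156 - 390150 - 836910\right) - 47886\right) + \left(8 + 166\right) = \left(\left(-700740 - 1503156 - 390150 - 836910\right) - 47886\right) + 174 = \left(-3430956 - 47886\right) + 174 = -3478842 + 174 = -3478668$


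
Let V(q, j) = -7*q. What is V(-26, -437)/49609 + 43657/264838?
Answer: 316282947/1876906906 ≈ 0.16851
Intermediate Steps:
V(-26, -437)/49609 + 43657/264838 = -7*(-26)/49609 + 43657/264838 = 182*(1/49609) + 43657*(1/264838) = 26/7087 + 43657/264838 = 316282947/1876906906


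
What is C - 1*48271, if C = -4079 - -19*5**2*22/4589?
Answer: -240223700/4589 ≈ -52348.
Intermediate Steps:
C = -18708081/4589 (C = -4079 - -19*25*22/4589 = -4079 - (-475*22)/4589 = -4079 - (-10450)/4589 = -4079 - 1*(-10450/4589) = -4079 + 10450/4589 = -18708081/4589 ≈ -4076.7)
C - 1*48271 = -18708081/4589 - 1*48271 = -18708081/4589 - 48271 = -240223700/4589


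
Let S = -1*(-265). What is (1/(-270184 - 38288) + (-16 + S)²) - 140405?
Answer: -24185438689/308472 ≈ -78404.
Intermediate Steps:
S = 265
(1/(-270184 - 38288) + (-16 + S)²) - 140405 = (1/(-270184 - 38288) + (-16 + 265)²) - 140405 = (1/(-308472) + 249²) - 140405 = (-1/308472 + 62001) - 140405 = 19125572471/308472 - 140405 = -24185438689/308472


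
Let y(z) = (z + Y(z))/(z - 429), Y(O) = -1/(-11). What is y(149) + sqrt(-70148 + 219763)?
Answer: -41/77 + sqrt(149615) ≈ 386.27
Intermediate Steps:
Y(O) = 1/11 (Y(O) = -1*(-1/11) = 1/11)
y(z) = (1/11 + z)/(-429 + z) (y(z) = (z + 1/11)/(z - 429) = (1/11 + z)/(-429 + z))
y(149) + sqrt(-70148 + 219763) = (1/11 + 149)/(-429 + 149) + sqrt(-70148 + 219763) = (1640/11)/(-280) + sqrt(149615) = -1/280*1640/11 + sqrt(149615) = -41/77 + sqrt(149615)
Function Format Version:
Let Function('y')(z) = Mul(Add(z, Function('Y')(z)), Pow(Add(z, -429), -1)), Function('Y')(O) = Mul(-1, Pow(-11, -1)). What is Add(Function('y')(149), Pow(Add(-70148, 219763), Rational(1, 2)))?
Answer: Add(Rational(-41, 77), Pow(149615, Rational(1, 2))) ≈ 386.27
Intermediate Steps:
Function('Y')(O) = Rational(1, 11) (Function('Y')(O) = Mul(-1, Rational(-1, 11)) = Rational(1, 11))
Function('y')(z) = Mul(Pow(Add(-429, z), -1), Add(Rational(1, 11), z)) (Function('y')(z) = Mul(Add(z, Rational(1, 11)), Pow(Add(z, -429), -1)) = Mul(Add(Rational(1, 11), z), Pow(Add(-429, z), -1)) = Mul(Pow(Add(-429, z), -1), Add(Rational(1, 11), z)))
Add(Function('y')(149), Pow(Add(-70148, 219763), Rational(1, 2))) = Add(Mul(Pow(Add(-429, 149), -1), Add(Rational(1, 11), 149)), Pow(Add(-70148, 219763), Rational(1, 2))) = Add(Mul(Pow(-280, -1), Rational(1640, 11)), Pow(149615, Rational(1, 2))) = Add(Mul(Rational(-1, 280), Rational(1640, 11)), Pow(149615, Rational(1, 2))) = Add(Rational(-41, 77), Pow(149615, Rational(1, 2)))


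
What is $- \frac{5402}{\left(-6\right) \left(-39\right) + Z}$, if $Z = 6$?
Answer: $- \frac{2701}{120} \approx -22.508$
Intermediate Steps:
$- \frac{5402}{\left(-6\right) \left(-39\right) + Z} = - \frac{5402}{\left(-6\right) \left(-39\right) + 6} = - \frac{5402}{234 + 6} = - \frac{5402}{240} = \left(-5402\right) \frac{1}{240} = - \frac{2701}{120}$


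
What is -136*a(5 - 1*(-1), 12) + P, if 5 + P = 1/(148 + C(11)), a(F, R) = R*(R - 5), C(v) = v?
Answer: -1817210/159 ≈ -11429.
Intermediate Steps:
a(F, R) = R*(-5 + R)
P = -794/159 (P = -5 + 1/(148 + 11) = -5 + 1/159 = -794/159 ≈ -4.9937)
-136*a(5 - 1*(-1), 12) + P = -1632*(-5 + 12) - 794/159 = -1632*7 - 794/159 = -136*84 - 794/159 = -11424 - 794/159 = -1817210/159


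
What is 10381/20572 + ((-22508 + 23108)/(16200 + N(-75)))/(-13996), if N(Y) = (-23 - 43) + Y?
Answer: 194436627407/385316584084 ≈ 0.50461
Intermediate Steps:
N(Y) = -66 + Y
10381/20572 + ((-22508 + 23108)/(16200 + N(-75)))/(-13996) = 10381/20572 + ((-22508 + 23108)/(16200 + (-66 - 75)))/(-13996) = 10381*(1/20572) + (600/(16200 - 141))*(-1/13996) = 10381/20572 + (600/16059)*(-1/13996) = 10381/20572 + (600*(1/16059))*(-1/13996) = 10381/20572 + (200/5353)*(-1/13996) = 10381/20572 - 50/18730147 = 194436627407/385316584084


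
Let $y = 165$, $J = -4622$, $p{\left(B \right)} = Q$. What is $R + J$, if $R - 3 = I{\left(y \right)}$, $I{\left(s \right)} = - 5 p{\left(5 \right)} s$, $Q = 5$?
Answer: $-8744$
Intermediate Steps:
$p{\left(B \right)} = 5$
$I{\left(s \right)} = - 25 s$ ($I{\left(s \right)} = \left(-5\right) 5 s = - 25 s$)
$R = -4122$ ($R = 3 - 4125 = -4122$)
$R + J = -4122 - 4622 = -8744$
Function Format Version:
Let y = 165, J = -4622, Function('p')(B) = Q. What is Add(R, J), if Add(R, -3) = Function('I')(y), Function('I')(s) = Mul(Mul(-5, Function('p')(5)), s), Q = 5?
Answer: -8744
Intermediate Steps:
Function('p')(B) = 5
Function('I')(s) = Mul(-25, s) (Function('I')(s) = Mul(Mul(-5, 5), s) = Mul(-25, s))
R = -4122 (R = Add(3, Mul(-25, 165)) = Add(3, -4125) = -4122)
Add(R, J) = Add(-4122, -4622) = -8744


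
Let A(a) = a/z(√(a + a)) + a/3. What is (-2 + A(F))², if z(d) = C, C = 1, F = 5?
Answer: 196/9 ≈ 21.778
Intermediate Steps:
z(d) = 1
A(a) = 4*a/3 (A(a) = a/1 + a/3 = a*1 + a*(⅓) = a + a/3 = 4*a/3)
(-2 + A(F))² = (-2 + (4/3)*5)² = (-2 + 20/3)² = (14/3)² = 196/9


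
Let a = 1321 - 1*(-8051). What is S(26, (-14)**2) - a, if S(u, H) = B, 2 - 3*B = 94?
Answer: -28208/3 ≈ -9402.7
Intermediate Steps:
B = -92/3 (B = 2/3 - 1/3*94 = 2/3 - 94/3 = -92/3 ≈ -30.667)
S(u, H) = -92/3
a = 9372 (a = 1321 + 8051 = 9372)
S(26, (-14)**2) - a = -92/3 - 1*9372 = -92/3 - 9372 = -28208/3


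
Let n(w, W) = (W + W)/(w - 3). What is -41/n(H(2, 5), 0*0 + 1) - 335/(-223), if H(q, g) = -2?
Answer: 46385/446 ≈ 104.00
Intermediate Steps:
n(w, W) = 2*W/(-3 + w) (n(w, W) = (2*W)/(-3 + w) = 2*W/(-3 + w))
-41/n(H(2, 5), 0*0 + 1) - 335/(-223) = -41*(-3 - 2)/(2*(0*0 + 1)) - 335/(-223) = -41*(-5/(2*(0 + 1))) - 335*(-1/223) = -41/(2*1*(-1/5)) + 335/223 = -41/(-2/5) + 335/223 = -41*(-5/2) + 335/223 = 205/2 + 335/223 = 46385/446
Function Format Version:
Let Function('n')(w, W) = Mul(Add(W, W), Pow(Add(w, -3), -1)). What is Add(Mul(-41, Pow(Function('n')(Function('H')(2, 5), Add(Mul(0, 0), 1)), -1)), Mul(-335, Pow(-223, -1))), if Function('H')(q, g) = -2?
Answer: Rational(46385, 446) ≈ 104.00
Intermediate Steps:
Function('n')(w, W) = Mul(2, W, Pow(Add(-3, w), -1)) (Function('n')(w, W) = Mul(Mul(2, W), Pow(Add(-3, w), -1)) = Mul(2, W, Pow(Add(-3, w), -1)))
Add(Mul(-41, Pow(Function('n')(Function('H')(2, 5), Add(Mul(0, 0), 1)), -1)), Mul(-335, Pow(-223, -1))) = Add(Mul(-41, Pow(Mul(2, Add(Mul(0, 0), 1), Pow(Add(-3, -2), -1)), -1)), Mul(-335, Pow(-223, -1))) = Add(Mul(-41, Pow(Mul(2, Add(0, 1), Pow(-5, -1)), -1)), Mul(-335, Rational(-1, 223))) = Add(Mul(-41, Pow(Mul(2, 1, Rational(-1, 5)), -1)), Rational(335, 223)) = Add(Mul(-41, Pow(Rational(-2, 5), -1)), Rational(335, 223)) = Add(Mul(-41, Rational(-5, 2)), Rational(335, 223)) = Add(Rational(205, 2), Rational(335, 223)) = Rational(46385, 446)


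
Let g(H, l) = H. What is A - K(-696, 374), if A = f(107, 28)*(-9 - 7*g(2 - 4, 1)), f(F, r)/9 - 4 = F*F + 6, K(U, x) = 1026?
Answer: 514629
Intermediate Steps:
f(F, r) = 90 + 9*F² (f(F, r) = 36 + 9*(F*F + 6) = 36 + 9*(F² + 6) = 36 + 9*(6 + F²) = 36 + (54 + 9*F²) = 90 + 9*F²)
A = 515655 (A = (90 + 9*107²)*(-9 - 7*(2 - 4)) = (90 + 9*11449)*(-9 - 7*(-2)) = (90 + 103041)*(-9 + 14) = 103131*5 = 515655)
A - K(-696, 374) = 515655 - 1*1026 = 515655 - 1026 = 514629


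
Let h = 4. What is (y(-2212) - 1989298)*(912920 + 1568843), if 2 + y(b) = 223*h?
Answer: -4934757403304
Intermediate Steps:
y(b) = 890 (y(b) = -2 + 223*4 = -2 + 892 = 890)
(y(-2212) - 1989298)*(912920 + 1568843) = (890 - 1989298)*(912920 + 1568843) = -1988408*2481763 = -4934757403304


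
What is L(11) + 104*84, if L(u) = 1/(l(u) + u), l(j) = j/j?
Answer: 104833/12 ≈ 8736.1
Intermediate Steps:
l(j) = 1
L(u) = 1/(1 + u)
L(11) + 104*84 = 1/(1 + 11) + 104*84 = 1/12 + 8736 = 104833/12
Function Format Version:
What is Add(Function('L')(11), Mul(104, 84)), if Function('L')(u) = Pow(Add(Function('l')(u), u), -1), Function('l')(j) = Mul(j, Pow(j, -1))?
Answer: Rational(104833, 12) ≈ 8736.1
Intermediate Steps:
Function('l')(j) = 1
Function('L')(u) = Pow(Add(1, u), -1)
Add(Function('L')(11), Mul(104, 84)) = Add(Pow(Add(1, 11), -1), Mul(104, 84)) = Add(Pow(12, -1), 8736) = Add(Rational(1, 12), 8736) = Rational(104833, 12)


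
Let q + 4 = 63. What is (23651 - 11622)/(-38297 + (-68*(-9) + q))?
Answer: -12029/37626 ≈ -0.31970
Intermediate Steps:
q = 59 (q = -4 + 63 = 59)
(23651 - 11622)/(-38297 + (-68*(-9) + q)) = (23651 - 11622)/(-38297 + (-68*(-9) + 59)) = 12029/(-38297 + (612 + 59)) = 12029/(-38297 + 671) = 12029/(-37626) = 12029*(-1/37626) = -12029/37626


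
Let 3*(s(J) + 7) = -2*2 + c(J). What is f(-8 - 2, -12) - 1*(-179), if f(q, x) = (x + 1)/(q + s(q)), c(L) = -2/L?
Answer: 49211/274 ≈ 179.60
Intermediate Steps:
s(J) = -25/3 - 2/(3*J) (s(J) = -7 + (-2*2 - 2/J)/3 = -7 + (-4 - 2/J)/3 = -7 + (-4/3 - 2/(3*J)) = -25/3 - 2/(3*J))
f(q, x) = (1 + x)/(q + (-2 - 25*q)/(3*q)) (f(q, x) = (x + 1)/(q + (-2 - 25*q)/(3*q)) = (1 + x)/(q + (-2 - 25*q)/(3*q)))
f(-8 - 2, -12) - 1*(-179) = 3*(-8 - 2)*(1 - 12)/(-2 + (-8 - 2)*(-25 + 3*(-8 - 2))) - 1*(-179) = 3*(-10)*(-11)/(-2 - 10*(-25 + 3*(-10))) + 179 = 3*(-10)*(-11)/(-2 - 10*(-25 - 30)) + 179 = 3*(-10)*(-11)/(-2 - 10*(-55)) + 179 = 3*(-10)*(-11)/(-2 + 550) + 179 = 3*(-10)*(-11)/548 + 179 = 3*(-10)*(1/548)*(-11) + 179 = 165/274 + 179 = 49211/274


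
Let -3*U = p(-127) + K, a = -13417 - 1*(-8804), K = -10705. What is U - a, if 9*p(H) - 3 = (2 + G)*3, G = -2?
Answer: 73631/9 ≈ 8181.2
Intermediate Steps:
p(H) = 1/3 (p(H) = 1/3 + ((2 - 2)*3)/9 = 1/3 + (0*3)/9 = 1/3 + (1/9)*0 = 1/3 + 0 = 1/3)
a = -4613 (a = -13417 + 8804 = -4613)
U = 32114/9 (U = -(1/3 - 10705)/3 = -1/3*(-32114/3) = 32114/9 ≈ 3568.2)
U - a = 32114/9 - 1*(-4613) = 32114/9 + 4613 = 73631/9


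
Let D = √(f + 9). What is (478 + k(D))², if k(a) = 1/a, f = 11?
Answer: (4780 + √5)²/100 ≈ 2.2870e+5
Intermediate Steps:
D = 2*√5 (D = √(11 + 9) = √20 = 2*√5 ≈ 4.4721)
(478 + k(D))² = (478 + 1/(2*√5))² = (478 + √5/10)²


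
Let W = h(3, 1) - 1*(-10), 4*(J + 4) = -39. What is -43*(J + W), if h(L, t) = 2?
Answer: 301/4 ≈ 75.250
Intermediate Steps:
J = -55/4 (J = -4 + (¼)*(-39) = -4 - 39/4 = -55/4 ≈ -13.750)
W = 12 (W = 2 - 1*(-10) = 2 + 10 = 12)
-43*(J + W) = -43*(-55/4 + 12) = -43*(-7/4) = 301/4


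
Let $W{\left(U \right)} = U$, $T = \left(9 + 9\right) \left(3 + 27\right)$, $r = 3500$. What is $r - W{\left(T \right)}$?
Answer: $2960$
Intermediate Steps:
$T = 540$ ($T = 18 \cdot 30 = 540$)
$r - W{\left(T \right)} = 3500 - 540 = 2960$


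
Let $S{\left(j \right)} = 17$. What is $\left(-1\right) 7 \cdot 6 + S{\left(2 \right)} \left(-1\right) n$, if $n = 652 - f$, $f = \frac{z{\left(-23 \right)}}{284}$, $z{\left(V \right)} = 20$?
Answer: $- \frac{789861}{71} \approx -11125.0$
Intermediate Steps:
$f = \frac{5}{71}$ ($f = \frac{20}{284} = 20 \cdot \frac{1}{284} = \frac{5}{71} \approx 0.070423$)
$n = \frac{46287}{71}$ ($n = 652 - \frac{5}{71} = \frac{46287}{71} \approx 651.93$)
$\left(-1\right) 7 \cdot 6 + S{\left(2 \right)} \left(-1\right) n = \left(-1\right) 7 \cdot 6 + 17 \left(-1\right) \frac{46287}{71} = \left(-7\right) 6 - \frac{786879}{71} = -42 - \frac{786879}{71} = - \frac{789861}{71}$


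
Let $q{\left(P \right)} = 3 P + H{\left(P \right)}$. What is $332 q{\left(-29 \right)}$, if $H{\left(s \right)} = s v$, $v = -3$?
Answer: $0$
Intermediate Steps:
$H{\left(s \right)} = - 3 s$ ($H{\left(s \right)} = s \left(-3\right) = - 3 s$)
$q{\left(P \right)} = 0$ ($q{\left(P \right)} = 3 P - 3 P = 0$)
$332 q{\left(-29 \right)} = 332 \cdot 0 = 0$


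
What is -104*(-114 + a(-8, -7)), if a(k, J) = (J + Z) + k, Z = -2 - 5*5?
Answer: 16224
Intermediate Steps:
Z = -27 (Z = -2 - 25 = -27)
a(k, J) = -27 + J + k (a(k, J) = (J - 27) + k = (-27 + J) + k = -27 + J + k)
-104*(-114 + a(-8, -7)) = -104*(-114 + (-27 - 7 - 8)) = -104*(-114 - 42) = -104*(-156) = 16224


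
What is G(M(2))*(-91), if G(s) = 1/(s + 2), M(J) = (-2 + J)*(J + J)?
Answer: -91/2 ≈ -45.500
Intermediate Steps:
M(J) = 2*J*(-2 + J) (M(J) = (-2 + J)*(2*J) = 2*J*(-2 + J))
G(s) = 1/(2 + s)
G(M(2))*(-91) = -91/(2 + 2*2*(-2 + 2)) = -91/(2 + 2*2*0) = -91/(2 + 0) = -91/2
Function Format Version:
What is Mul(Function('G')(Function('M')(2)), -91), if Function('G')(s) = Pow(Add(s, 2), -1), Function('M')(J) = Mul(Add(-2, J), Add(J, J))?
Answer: Rational(-91, 2) ≈ -45.500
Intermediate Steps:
Function('M')(J) = Mul(2, J, Add(-2, J)) (Function('M')(J) = Mul(Add(-2, J), Mul(2, J)) = Mul(2, J, Add(-2, J)))
Function('G')(s) = Pow(Add(2, s), -1)
Mul(Function('G')(Function('M')(2)), -91) = Mul(Pow(Add(2, Mul(2, 2, Add(-2, 2))), -1), -91) = Mul(Pow(Add(2, Mul(2, 2, 0)), -1), -91) = Mul(Pow(Add(2, 0), -1), -91) = Mul(Pow(2, -1), -91) = Mul(Rational(1, 2), -91) = Rational(-91, 2)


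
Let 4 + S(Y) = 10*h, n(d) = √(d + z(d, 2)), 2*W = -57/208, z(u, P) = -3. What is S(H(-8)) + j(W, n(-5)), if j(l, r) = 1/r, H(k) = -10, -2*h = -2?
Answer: 6 - I*√2/4 ≈ 6.0 - 0.35355*I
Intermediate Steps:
h = 1 (h = -½*(-2) = 1)
W = -57/416 (W = (-57/208)/2 = (-57*1/208)/2 = (½)*(-57/208) = -57/416 ≈ -0.13702)
n(d) = √(-3 + d) (n(d) = √(d - 3) = √(-3 + d))
S(Y) = 6 (S(Y) = -4 + 10*1 = -4 + 10 = 6)
S(H(-8)) + j(W, n(-5)) = 6 + 1/(√(-3 - 5)) = 6 + 1/(√(-8)) = 6 + 1/(2*I*√2) = 6 - I*√2/4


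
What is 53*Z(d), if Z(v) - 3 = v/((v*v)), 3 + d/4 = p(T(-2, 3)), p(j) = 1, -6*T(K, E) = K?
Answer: 1219/8 ≈ 152.38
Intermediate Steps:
T(K, E) = -K/6
d = -8 (d = -12 + 4*1 = -12 + 4 = -8)
Z(v) = 3 + 1/v (Z(v) = 3 + v/((v*v)) = 3 + v/(v**2) = 3 + v/v**2 = 3 + 1/v)
53*Z(d) = 53*(3 + 1/(-8)) = 53*(3 - 1/8) = 53*(23/8) = 1219/8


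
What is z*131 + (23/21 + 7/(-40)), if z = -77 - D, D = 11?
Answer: -9682747/840 ≈ -11527.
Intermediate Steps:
z = -88 (z = -77 - 1*11 = -77 - 11 = -88)
z*131 + (23/21 + 7/(-40)) = -88*131 + (23/21 + 7/(-40)) = -11528 + (23*(1/21) + 7*(-1/40)) = -11528 + (23/21 - 7/40) = -11528 + 773/840 = -9682747/840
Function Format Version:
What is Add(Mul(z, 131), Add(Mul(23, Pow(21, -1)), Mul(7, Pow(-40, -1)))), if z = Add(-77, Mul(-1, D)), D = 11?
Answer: Rational(-9682747, 840) ≈ -11527.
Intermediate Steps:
z = -88 (z = Add(-77, Mul(-1, 11)) = Add(-77, -11) = -88)
Add(Mul(z, 131), Add(Mul(23, Pow(21, -1)), Mul(7, Pow(-40, -1)))) = Add(Mul(-88, 131), Add(Mul(23, Pow(21, -1)), Mul(7, Pow(-40, -1)))) = Add(-11528, Add(Mul(23, Rational(1, 21)), Mul(7, Rational(-1, 40)))) = Add(-11528, Add(Rational(23, 21), Rational(-7, 40))) = Add(-11528, Rational(773, 840)) = Rational(-9682747, 840)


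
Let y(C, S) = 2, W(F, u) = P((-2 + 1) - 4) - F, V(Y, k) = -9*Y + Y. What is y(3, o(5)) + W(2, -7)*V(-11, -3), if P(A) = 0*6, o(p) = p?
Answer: -174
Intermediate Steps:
V(Y, k) = -8*Y
P(A) = 0
W(F, u) = -F (W(F, u) = 0 - F = -F)
y(3, o(5)) + W(2, -7)*V(-11, -3) = 2 + (-1*2)*(-8*(-11)) = 2 - 2*88 = 2 - 176 = -174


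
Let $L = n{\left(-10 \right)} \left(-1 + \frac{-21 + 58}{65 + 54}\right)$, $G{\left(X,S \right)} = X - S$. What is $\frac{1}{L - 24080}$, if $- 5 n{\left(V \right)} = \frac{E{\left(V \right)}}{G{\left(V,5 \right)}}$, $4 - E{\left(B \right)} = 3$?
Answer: $- \frac{8925}{214914082} \approx -4.1528 \cdot 10^{-5}$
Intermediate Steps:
$E{\left(B \right)} = 1$ ($E{\left(B \right)} = 4 - 3 = 1$)
$n{\left(V \right)} = - \frac{1}{5 \left(-5 + V\right)}$ ($n{\left(V \right)} = - \frac{1 \frac{1}{V - 5}}{5} = - \frac{1 \frac{1}{-5 + V}}{5} = - \frac{1}{5 \left(-5 + V\right)}$)
$L = - \frac{82}{8925}$ ($L = - \frac{1}{-25 + 5 \left(-10\right)} \left(-1 + \frac{-21 + 58}{65 + 54}\right) = - \frac{1}{-25 - 50} \left(-1 + \frac{37}{119}\right) = - \frac{1}{-75} \left(-1 + 37 \cdot \frac{1}{119}\right) = \left(-1\right) \left(- \frac{1}{75}\right) \left(-1 + \frac{37}{119}\right) = \frac{1}{75} \left(- \frac{82}{119}\right) = - \frac{82}{8925} \approx -0.0091877$)
$\frac{1}{L - 24080} = \frac{1}{- \frac{82}{8925} - 24080} = \frac{1}{- \frac{214914082}{8925}} = - \frac{8925}{214914082}$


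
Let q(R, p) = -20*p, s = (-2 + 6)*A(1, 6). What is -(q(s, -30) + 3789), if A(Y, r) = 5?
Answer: -4389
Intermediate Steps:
s = 20 (s = (-2 + 6)*5 = 4*5 = 20)
-(q(s, -30) + 3789) = -(-20*(-30) + 3789) = -(600 + 3789) = -1*4389 = -4389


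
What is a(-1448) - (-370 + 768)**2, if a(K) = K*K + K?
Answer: 1936852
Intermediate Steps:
a(K) = K + K**2 (a(K) = K**2 + K = K + K**2)
a(-1448) - (-370 + 768)**2 = -1448*(1 - 1448) - (-370 + 768)**2 = -1448*(-1447) - 1*398**2 = 2095256 - 1*158404 = 2095256 - 158404 = 1936852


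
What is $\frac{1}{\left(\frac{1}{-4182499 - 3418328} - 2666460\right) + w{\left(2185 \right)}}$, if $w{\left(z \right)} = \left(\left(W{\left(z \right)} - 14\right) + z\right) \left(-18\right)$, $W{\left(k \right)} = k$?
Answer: $- \frac{7600827}{20863266805837} \approx -3.6432 \cdot 10^{-7}$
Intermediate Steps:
$w{\left(z \right)} = 252 - 36 z$ ($w{\left(z \right)} = \left(\left(z - 14\right) + z\right) \left(-18\right) = \left(\left(-14 + z\right) + z\right) \left(-18\right) = \left(-14 + 2 z\right) \left(-18\right) = 252 - 36 z$)
$\frac{1}{\left(\frac{1}{-4182499 - 3418328} - 2666460\right) + w{\left(2185 \right)}} = \frac{1}{\left(\frac{1}{-4182499 - 3418328} - 2666460\right) + \left(252 - 78660\right)} = \frac{1}{\left(\frac{1}{-7600827} - 2666460\right) + \left(252 - 78660\right)} = \frac{1}{\left(- \frac{1}{7600827} - 2666460\right) - 78408} = \frac{1}{- \frac{20267301162421}{7600827} - 78408} = \frac{1}{- \frac{20863266805837}{7600827}} = - \frac{7600827}{20863266805837}$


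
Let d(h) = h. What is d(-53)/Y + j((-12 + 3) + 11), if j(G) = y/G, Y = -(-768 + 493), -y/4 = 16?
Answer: -8853/275 ≈ -32.193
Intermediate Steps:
y = -64 (y = -4*16 = -64)
Y = 275 (Y = -1*(-275) = 275)
j(G) = -64/G
d(-53)/Y + j((-12 + 3) + 11) = -53/275 - 64/((-12 + 3) + 11) = -53*1/275 - 64/(-9 + 11) = -53/275 - 64/2 = -53/275 - 64*½ = -53/275 - 32 = -8853/275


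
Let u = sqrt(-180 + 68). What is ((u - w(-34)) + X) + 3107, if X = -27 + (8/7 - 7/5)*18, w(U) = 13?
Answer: 107183/35 + 4*I*sqrt(7) ≈ 3062.4 + 10.583*I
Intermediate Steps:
u = 4*I*sqrt(7) (u = sqrt(-112) = 4*I*sqrt(7) ≈ 10.583*I)
X = -1107/35 (X = -27 + (8*(1/7) - 7*1/5)*18 = -27 + (8/7 - 7/5)*18 = -27 - 9/35*18 = -27 - 162/35 = -1107/35 ≈ -31.629)
((u - w(-34)) + X) + 3107 = ((4*I*sqrt(7) - 1*13) - 1107/35) + 3107 = ((4*I*sqrt(7) - 13) - 1107/35) + 3107 = ((-13 + 4*I*sqrt(7)) - 1107/35) + 3107 = (-1562/35 + 4*I*sqrt(7)) + 3107 = 107183/35 + 4*I*sqrt(7)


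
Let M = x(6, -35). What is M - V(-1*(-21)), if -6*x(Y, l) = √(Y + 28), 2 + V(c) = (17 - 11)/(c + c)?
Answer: 13/7 - √34/6 ≈ 0.88532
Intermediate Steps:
V(c) = -2 + 3/c (V(c) = -2 + (17 - 11)/(c + c) = -2 + 6/((2*c)) = -2 + 6*(1/(2*c)) = -2 + 3/c)
x(Y, l) = -√(28 + Y)/6 (x(Y, l) = -√(Y + 28)/6 = -√(28 + Y)/6)
M = -√34/6 (M = -√(28 + 6)/6 = -√34/6 ≈ -0.97183)
M - V(-1*(-21)) = -√34/6 - (-2 + 3/((-1*(-21)))) = -√34/6 - (-2 + 3/21) = -√34/6 - (-2 + 3*(1/21)) = -√34/6 - (-2 + ⅐) = -√34/6 - 1*(-13/7) = -√34/6 + 13/7 = 13/7 - √34/6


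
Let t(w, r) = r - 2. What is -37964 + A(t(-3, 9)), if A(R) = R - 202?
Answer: -38159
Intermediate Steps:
t(w, r) = -2 + r
A(R) = -202 + R
-37964 + A(t(-3, 9)) = -37964 + (-202 + (-2 + 9)) = -37964 + (-202 + 7) = -37964 - 195 = -38159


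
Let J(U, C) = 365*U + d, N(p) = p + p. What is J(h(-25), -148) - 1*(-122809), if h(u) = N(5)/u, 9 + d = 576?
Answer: 123230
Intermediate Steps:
d = 567 (d = -9 + 576 = 567)
N(p) = 2*p
h(u) = 10/u (h(u) = (2*5)/u = 10/u)
J(U, C) = 567 + 365*U (J(U, C) = 365*U + 567 = 567 + 365*U)
J(h(-25), -148) - 1*(-122809) = (567 + 365*(10/(-25))) - 1*(-122809) = (567 + 365*(10*(-1/25))) + 122809 = (567 + 365*(-⅖)) + 122809 = (567 - 146) + 122809 = 421 + 122809 = 123230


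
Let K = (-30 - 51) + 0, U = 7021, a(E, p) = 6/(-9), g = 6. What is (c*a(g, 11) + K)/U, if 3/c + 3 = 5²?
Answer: -892/77231 ≈ -0.011550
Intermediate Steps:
a(E, p) = -⅔ (a(E, p) = 6*(-⅑) = -⅔)
c = 3/22 (c = 3/(-3 + 5²) = 3/(-3 + 25) = 3/22 ≈ 0.13636)
K = -81 (K = -81 + 0 = -81)
(c*a(g, 11) + K)/U = ((3/22)*(-⅔) - 81)/7021 = (-1/11 - 81)*(1/7021) = -892/11*1/7021 = -892/77231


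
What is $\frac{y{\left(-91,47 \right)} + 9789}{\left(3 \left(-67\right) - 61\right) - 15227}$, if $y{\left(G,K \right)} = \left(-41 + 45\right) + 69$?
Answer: $- \frac{9862}{15489} \approx -0.63671$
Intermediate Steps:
$y{\left(G,K \right)} = 73$ ($y{\left(G,K \right)} = 4 + 69 = 73$)
$\frac{y{\left(-91,47 \right)} + 9789}{\left(3 \left(-67\right) - 61\right) - 15227} = \frac{73 + 9789}{\left(3 \left(-67\right) - 61\right) - 15227} = \frac{9862}{\left(-201 - 61\right) - 15227} = \frac{9862}{-262 - 15227} = \frac{9862}{-15489} = 9862 \left(- \frac{1}{15489}\right) = - \frac{9862}{15489}$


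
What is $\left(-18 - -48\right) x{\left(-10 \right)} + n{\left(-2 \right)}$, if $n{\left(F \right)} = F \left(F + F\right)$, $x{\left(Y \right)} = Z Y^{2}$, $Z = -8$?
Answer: $-23992$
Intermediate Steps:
$x{\left(Y \right)} = - 8 Y^{2}$
$n{\left(F \right)} = 2 F^{2}$ ($n{\left(F \right)} = F 2 F = 2 F^{2}$)
$\left(-18 - -48\right) x{\left(-10 \right)} + n{\left(-2 \right)} = \left(-18 - -48\right) \left(- 8 \left(-10\right)^{2}\right) + 2 \left(-2\right)^{2} = \left(-18 + 48\right) \left(\left(-8\right) 100\right) + 2 \cdot 4 = 30 \left(-800\right) + 8 = -24000 + 8 = -23992$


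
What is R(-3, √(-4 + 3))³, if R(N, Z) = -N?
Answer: 27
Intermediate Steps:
R(-3, √(-4 + 3))³ = (-1*(-3))³ = 3³ = 27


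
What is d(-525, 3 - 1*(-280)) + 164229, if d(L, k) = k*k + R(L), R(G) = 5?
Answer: 244323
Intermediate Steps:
d(L, k) = 5 + k² (d(L, k) = k*k + 5 = k² + 5 = 5 + k²)
d(-525, 3 - 1*(-280)) + 164229 = (5 + (3 - 1*(-280))²) + 164229 = (5 + (3 + 280)²) + 164229 = (5 + 283²) + 164229 = (5 + 80089) + 164229 = 80094 + 164229 = 244323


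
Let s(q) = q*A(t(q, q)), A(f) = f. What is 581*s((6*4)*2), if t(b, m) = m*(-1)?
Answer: -1338624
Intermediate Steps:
t(b, m) = -m
s(q) = -q**2 (s(q) = q*(-q) = -q**2)
581*s((6*4)*2) = 581*(-((6*4)*2)**2) = 581*(-(24*2)**2) = 581*(-1*48**2) = 581*(-1*2304) = 581*(-2304) = -1338624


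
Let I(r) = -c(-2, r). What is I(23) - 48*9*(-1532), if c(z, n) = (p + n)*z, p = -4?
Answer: 661862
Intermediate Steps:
c(z, n) = z*(-4 + n) (c(z, n) = (-4 + n)*z = z*(-4 + n))
I(r) = -8 + 2*r (I(r) = -(-2)*(-4 + r) = -(8 - 2*r) = -8 + 2*r)
I(23) - 48*9*(-1532) = (-8 + 2*23) - 48*9*(-1532) = (-8 + 46) - 432*(-1532) = 38 + 661824 = 661862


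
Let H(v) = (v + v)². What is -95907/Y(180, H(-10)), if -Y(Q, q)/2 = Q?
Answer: 31969/120 ≈ 266.41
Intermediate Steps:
H(v) = 4*v² (H(v) = (2*v)² = 4*v²)
Y(Q, q) = -2*Q
-95907/Y(180, H(-10)) = -95907/((-2*180)) = -95907/(-360) = -95907*(-1/360) = 31969/120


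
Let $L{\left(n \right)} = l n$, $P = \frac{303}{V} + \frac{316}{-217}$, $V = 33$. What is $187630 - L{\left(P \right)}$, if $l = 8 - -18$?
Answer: $\frac{447393344}{2387} \approx 1.8743 \cdot 10^{5}$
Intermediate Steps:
$P = \frac{18441}{2387}$ ($P = \frac{303}{33} + \frac{316}{-217} = 303 \cdot \frac{1}{33} + 316 \left(- \frac{1}{217}\right) = \frac{101}{11} - \frac{316}{217} = \frac{18441}{2387} \approx 7.7256$)
$l = 26$ ($l = 8 + 18 = 26$)
$L{\left(n \right)} = 26 n$
$187630 - L{\left(P \right)} = 187630 - 26 \cdot \frac{18441}{2387} = 187630 - \frac{479466}{2387} = \frac{447393344}{2387}$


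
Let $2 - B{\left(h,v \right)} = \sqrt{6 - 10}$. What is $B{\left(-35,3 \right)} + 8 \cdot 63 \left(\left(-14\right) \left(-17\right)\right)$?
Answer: $119954 - 2 i \approx 1.1995 \cdot 10^{5} - 2.0 i$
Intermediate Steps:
$B{\left(h,v \right)} = 2 - 2 i$ ($B{\left(h,v \right)} = 2 - \sqrt{6 - 10} = 2 - \sqrt{-4} = 2 - 2 i$)
$B{\left(-35,3 \right)} + 8 \cdot 63 \left(\left(-14\right) \left(-17\right)\right) = \left(2 - 2 i\right) + 8 \cdot 63 \left(\left(-14\right) \left(-17\right)\right) = \left(2 - 2 i\right) + 504 \cdot 238 = \left(2 - 2 i\right) + 119952 = 119954 - 2 i$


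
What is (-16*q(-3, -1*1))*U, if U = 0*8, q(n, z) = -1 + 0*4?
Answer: 0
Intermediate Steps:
q(n, z) = -1 (q(n, z) = -1 + 0 = -1)
U = 0
(-16*q(-3, -1*1))*U = -16*(-1)*0 = 16*0 = 0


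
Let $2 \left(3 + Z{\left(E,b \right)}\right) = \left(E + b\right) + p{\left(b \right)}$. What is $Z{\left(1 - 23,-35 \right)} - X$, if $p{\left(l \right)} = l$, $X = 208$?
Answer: $-257$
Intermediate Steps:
$Z{\left(E,b \right)} = -3 + b + \frac{E}{2}$ ($Z{\left(E,b \right)} = -3 + \frac{\left(E + b\right) + b}{2} = -3 + \frac{E + 2 b}{2} = -3 + \left(b + \frac{E}{2}\right) = -3 + b + \frac{E}{2}$)
$Z{\left(1 - 23,-35 \right)} - X = \left(-3 - 35 + \frac{1 - 23}{2}\right) - 208 = \left(-3 - 35 + \frac{1}{2} \left(-22\right)\right) - 208 = \left(-3 - 35 - 11\right) - 208 = -49 - 208 = -257$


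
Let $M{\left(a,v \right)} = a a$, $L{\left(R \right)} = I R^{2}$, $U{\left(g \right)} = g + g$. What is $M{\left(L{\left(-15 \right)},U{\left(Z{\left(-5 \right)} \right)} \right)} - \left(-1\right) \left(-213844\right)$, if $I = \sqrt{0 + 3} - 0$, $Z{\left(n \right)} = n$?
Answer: $-61969$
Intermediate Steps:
$U{\left(g \right)} = 2 g$
$I = \sqrt{3}$ ($I = \sqrt{3} + 0 = \sqrt{3} \approx 1.732$)
$L{\left(R \right)} = \sqrt{3} R^{2}$
$M{\left(a,v \right)} = a^{2}$
$M{\left(L{\left(-15 \right)},U{\left(Z{\left(-5 \right)} \right)} \right)} - \left(-1\right) \left(-213844\right) = \left(\sqrt{3} \left(-15\right)^{2}\right)^{2} - \left(-1\right) \left(-213844\right) = \left(\sqrt{3} \cdot 225\right)^{2} - 213844 = \left(225 \sqrt{3}\right)^{2} - 213844 = 151875 - 213844 = -61969$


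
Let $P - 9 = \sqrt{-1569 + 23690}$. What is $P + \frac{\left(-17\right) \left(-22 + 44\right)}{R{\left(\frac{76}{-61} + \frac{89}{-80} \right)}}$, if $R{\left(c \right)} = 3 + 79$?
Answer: $\frac{182}{41} + \sqrt{22121} \approx 153.17$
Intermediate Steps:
$R{\left(c \right)} = 82$
$P = 9 + \sqrt{22121}$ ($P = 9 + \sqrt{-1569 + 23690} = 9 + \sqrt{22121} \approx 157.73$)
$P + \frac{\left(-17\right) \left(-22 + 44\right)}{R{\left(\frac{76}{-61} + \frac{89}{-80} \right)}} = \left(9 + \sqrt{22121}\right) + \frac{\left(-17\right) \left(-22 + 44\right)}{82} = \left(9 + \sqrt{22121}\right) + \left(-17\right) 22 \cdot \frac{1}{82} = \left(9 + \sqrt{22121}\right) - \frac{187}{41} = \frac{182}{41} + \sqrt{22121}$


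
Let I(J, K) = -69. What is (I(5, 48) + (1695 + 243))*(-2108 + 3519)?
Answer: 2637159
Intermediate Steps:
(I(5, 48) + (1695 + 243))*(-2108 + 3519) = (-69 + (1695 + 243))*(-2108 + 3519) = (-69 + 1938)*1411 = 1869*1411 = 2637159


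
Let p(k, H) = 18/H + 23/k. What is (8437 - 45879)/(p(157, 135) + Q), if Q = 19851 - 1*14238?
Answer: -44087955/6609637 ≈ -6.6702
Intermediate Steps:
Q = 5613 (Q = 19851 - 14238 = 5613)
(8437 - 45879)/(p(157, 135) + Q) = (8437 - 45879)/((18/135 + 23/157) + 5613) = -37442/((18*(1/135) + 23*(1/157)) + 5613) = -37442/((2/15 + 23/157) + 5613) = -37442/(659/2355 + 5613) = -37442/13219274/2355 = -37442*2355/13219274 = -44087955/6609637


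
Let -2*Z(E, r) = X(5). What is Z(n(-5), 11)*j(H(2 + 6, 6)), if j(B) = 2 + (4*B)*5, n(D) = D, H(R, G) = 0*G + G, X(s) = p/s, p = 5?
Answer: -61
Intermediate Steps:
X(s) = 5/s
H(R, G) = G (H(R, G) = 0 + G = G)
Z(E, r) = -1/2 (Z(E, r) = -5/(2*5) = -1/2*1 = -1/2)
j(B) = 2 + 20*B
Z(n(-5), 11)*j(H(2 + 6, 6)) = -(2 + 20*6)/2 = -(2 + 120)/2 = -1/2*122 = -61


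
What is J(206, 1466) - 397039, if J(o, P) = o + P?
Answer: -395367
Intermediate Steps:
J(o, P) = P + o
J(206, 1466) - 397039 = (1466 + 206) - 397039 = 1672 - 397039 = -395367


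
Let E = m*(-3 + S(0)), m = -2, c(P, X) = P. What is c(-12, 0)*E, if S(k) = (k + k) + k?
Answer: -72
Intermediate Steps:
S(k) = 3*k (S(k) = 2*k + k = 3*k)
E = 6 (E = -2*(-3 + 3*0) = -2*(-3 + 0) = -2*(-3) = 6)
c(-12, 0)*E = -12*6 = -72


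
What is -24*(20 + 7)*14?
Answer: -9072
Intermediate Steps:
-24*(20 + 7)*14 = -24*27*14 = -648*14 = -9072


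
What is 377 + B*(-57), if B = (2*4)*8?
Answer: -3271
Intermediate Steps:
B = 64 (B = 8*8 = 64)
377 + B*(-57) = 377 + 64*(-57) = 377 - 3648 = -3271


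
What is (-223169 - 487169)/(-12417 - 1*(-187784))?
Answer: -710338/175367 ≈ -4.0506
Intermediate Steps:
(-223169 - 487169)/(-12417 - 1*(-187784)) = -710338/(-12417 + 187784) = -710338/175367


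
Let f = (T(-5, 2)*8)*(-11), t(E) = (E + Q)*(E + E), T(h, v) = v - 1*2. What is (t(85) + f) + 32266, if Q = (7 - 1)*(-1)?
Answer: 45696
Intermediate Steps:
Q = -6 (Q = 6*(-1) = -6)
T(h, v) = -2 + v (T(h, v) = v - 2 = -2 + v)
t(E) = 2*E*(-6 + E) (t(E) = (E - 6)*(E + E) = (-6 + E)*(2*E) = 2*E*(-6 + E))
f = 0 (f = ((-2 + 2)*8)*(-11) = (0*8)*(-11) = 0*(-11) = 0)
(t(85) + f) + 32266 = (2*85*(-6 + 85) + 0) + 32266 = (2*85*79 + 0) + 32266 = (13430 + 0) + 32266 = 13430 + 32266 = 45696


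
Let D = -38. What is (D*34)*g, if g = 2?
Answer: -2584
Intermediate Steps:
(D*34)*g = -38*34*2 = -1292*2 = -2584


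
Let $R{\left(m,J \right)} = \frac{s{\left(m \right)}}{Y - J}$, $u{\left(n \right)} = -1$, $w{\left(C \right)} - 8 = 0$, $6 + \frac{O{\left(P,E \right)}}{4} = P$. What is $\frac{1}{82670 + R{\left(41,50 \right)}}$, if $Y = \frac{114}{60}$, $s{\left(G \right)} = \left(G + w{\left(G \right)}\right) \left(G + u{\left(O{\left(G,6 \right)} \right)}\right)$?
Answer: $\frac{481}{39744670} \approx 1.2102 \cdot 10^{-5}$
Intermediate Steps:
$O{\left(P,E \right)} = -24 + 4 P$
$w{\left(C \right)} = 8$ ($w{\left(C \right)} = 8 + 0 = 8$)
$s{\left(G \right)} = \left(-1 + G\right) \left(8 + G\right)$ ($s{\left(G \right)} = \left(G + 8\right) \left(G - 1\right) = \left(8 + G\right) \left(-1 + G\right) = \left(-1 + G\right) \left(8 + G\right)$)
$Y = \frac{19}{10}$ ($Y = 114 \cdot \frac{1}{60} = \frac{19}{10} \approx 1.9$)
$R{\left(m,J \right)} = \frac{-8 + m^{2} + 7 m}{\frac{19}{10} - J}$
$\frac{1}{82670 + R{\left(41,50 \right)}} = \frac{1}{82670 + \frac{10 \left(8 - 41^{2} - 287\right)}{-19 + 10 \cdot 50}} = \frac{1}{82670 + \frac{10 \left(8 - 1681 - 287\right)}{-19 + 500}} = \frac{1}{82670 + \frac{10 \left(8 - 1681 - 287\right)}{481}} = \frac{1}{82670 + 10 \cdot \frac{1}{481} \left(-1960\right)} = \frac{1}{82670 - \frac{19600}{481}} = \frac{1}{\frac{39744670}{481}} = \frac{481}{39744670}$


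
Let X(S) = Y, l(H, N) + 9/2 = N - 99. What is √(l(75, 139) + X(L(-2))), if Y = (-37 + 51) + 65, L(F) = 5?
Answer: √458/2 ≈ 10.700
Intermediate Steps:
l(H, N) = -207/2 + N (l(H, N) = -9/2 + (N - 99) = -9/2 + (-99 + N) = -207/2 + N)
Y = 79 (Y = 14 + 65 = 79)
X(S) = 79
√(l(75, 139) + X(L(-2))) = √((-207/2 + 139) + 79) = √(71/2 + 79) = √(229/2) = √458/2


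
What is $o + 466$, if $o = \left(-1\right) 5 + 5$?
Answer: $466$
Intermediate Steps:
$o = 0$ ($o = -5 + 5 = 0$)
$o + 466 = 0 + 466 = 466$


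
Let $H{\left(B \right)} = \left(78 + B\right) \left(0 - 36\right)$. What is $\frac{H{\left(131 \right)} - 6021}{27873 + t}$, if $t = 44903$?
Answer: $- \frac{13545}{72776} \approx -0.18612$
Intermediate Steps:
$H{\left(B \right)} = -2808 - 36 B$ ($H{\left(B \right)} = \left(78 + B\right) \left(-36\right) = -2808 - 36 B$)
$\frac{H{\left(131 \right)} - 6021}{27873 + t} = \frac{\left(-2808 - 4716\right) - 6021}{27873 + 44903} = \frac{\left(-2808 - 4716\right) + \left(-6109 + 88\right)}{72776} = \left(-7524 - 6021\right) \frac{1}{72776} = \left(-13545\right) \frac{1}{72776} = - \frac{13545}{72776}$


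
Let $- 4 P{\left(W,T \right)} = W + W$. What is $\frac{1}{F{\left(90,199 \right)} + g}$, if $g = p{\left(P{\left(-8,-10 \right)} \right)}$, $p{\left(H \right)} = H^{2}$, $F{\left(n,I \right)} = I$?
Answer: $\frac{1}{215} \approx 0.0046512$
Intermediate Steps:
$P{\left(W,T \right)} = - \frac{W}{2}$ ($P{\left(W,T \right)} = - \frac{W + W}{4} = - \frac{2 W}{4} = - \frac{W}{2}$)
$g = 16$ ($g = \left(\left(- \frac{1}{2}\right) \left(-8\right)\right)^{2} = 4^{2} = 16$)
$\frac{1}{F{\left(90,199 \right)} + g} = \frac{1}{199 + 16} = \frac{1}{215}$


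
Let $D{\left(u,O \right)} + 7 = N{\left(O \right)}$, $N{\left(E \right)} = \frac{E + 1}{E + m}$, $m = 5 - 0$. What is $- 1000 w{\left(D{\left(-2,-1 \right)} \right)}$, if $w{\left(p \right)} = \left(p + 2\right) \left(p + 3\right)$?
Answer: $-20000$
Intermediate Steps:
$m = 5$ ($m = 5 + 0 = 5$)
$N{\left(E \right)} = \frac{1 + E}{5 + E}$ ($N{\left(E \right)} = \frac{E + 1}{E + 5} = \frac{1 + E}{5 + E}$)
$D{\left(u,O \right)} = -7 + \frac{1 + O}{5 + O}$
$w{\left(p \right)} = \left(2 + p\right) \left(3 + p\right)$
$- 1000 w{\left(D{\left(-2,-1 \right)} \right)} = - 1000 \left(6 + \left(\frac{2 \left(-17 - -3\right)}{5 - 1}\right)^{2} + 5 \frac{2 \left(-17 - -3\right)}{5 - 1}\right) = - 1000 \left(6 + \left(\frac{2 \left(-17 + 3\right)}{4}\right)^{2} + 5 \frac{2 \left(-17 + 3\right)}{4}\right) = - 1000 \left(6 + \left(2 \cdot \frac{1}{4} \left(-14\right)\right)^{2} + 5 \cdot 2 \cdot \frac{1}{4} \left(-14\right)\right) = - 1000 \left(6 + \left(-7\right)^{2} + 5 \left(-7\right)\right) = - 1000 \left(6 + 49 - 35\right) = \left(-1000\right) 20 = -20000$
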